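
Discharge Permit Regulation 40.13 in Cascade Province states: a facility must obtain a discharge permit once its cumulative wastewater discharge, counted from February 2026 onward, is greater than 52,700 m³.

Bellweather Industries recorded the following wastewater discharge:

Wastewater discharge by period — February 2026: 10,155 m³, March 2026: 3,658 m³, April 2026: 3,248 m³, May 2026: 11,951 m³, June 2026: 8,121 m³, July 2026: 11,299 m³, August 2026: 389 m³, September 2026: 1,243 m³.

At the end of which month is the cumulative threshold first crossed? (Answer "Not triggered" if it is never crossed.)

Through February 2026: 10,155 m³
Through March 2026: 13,813 m³
Through April 2026: 17,061 m³
Through May 2026: 29,012 m³
Through June 2026: 37,133 m³
Through July 2026: 48,432 m³
Through August 2026: 48,821 m³
Through September 2026: 50,064 m³
Final cumulative total 50,064 m³ ≤ 52,700 m³; the threshold is never exceeded.

Not triggered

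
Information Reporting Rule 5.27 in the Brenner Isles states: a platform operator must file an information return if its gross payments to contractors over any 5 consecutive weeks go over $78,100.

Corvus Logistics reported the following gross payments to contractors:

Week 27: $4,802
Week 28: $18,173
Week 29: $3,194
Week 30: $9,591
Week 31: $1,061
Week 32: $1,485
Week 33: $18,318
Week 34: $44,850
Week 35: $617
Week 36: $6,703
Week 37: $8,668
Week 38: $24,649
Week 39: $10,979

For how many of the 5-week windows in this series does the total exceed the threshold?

Week 27–Week 31: $4,802 + $18,173 + $3,194 + $9,591 + $1,061 = $36,821 (under)
Week 28–Week 32: $18,173 + $3,194 + $9,591 + $1,061 + $1,485 = $33,504 (under)
Week 29–Week 33: $3,194 + $9,591 + $1,061 + $1,485 + $18,318 = $33,649 (under)
Week 30–Week 34: $9,591 + $1,061 + $1,485 + $18,318 + $44,850 = $75,305 (under)
Week 31–Week 35: $1,061 + $1,485 + $18,318 + $44,850 + $617 = $66,331 (under)
Week 32–Week 36: $1,485 + $18,318 + $44,850 + $617 + $6,703 = $71,973 (under)
Week 33–Week 37: $18,318 + $44,850 + $617 + $6,703 + $8,668 = $79,156 (over)
Week 34–Week 38: $44,850 + $617 + $6,703 + $8,668 + $24,649 = $85,487 (over)
Week 35–Week 39: $617 + $6,703 + $8,668 + $24,649 + $10,979 = $51,616 (under)
2 windows exceed the threshold.

2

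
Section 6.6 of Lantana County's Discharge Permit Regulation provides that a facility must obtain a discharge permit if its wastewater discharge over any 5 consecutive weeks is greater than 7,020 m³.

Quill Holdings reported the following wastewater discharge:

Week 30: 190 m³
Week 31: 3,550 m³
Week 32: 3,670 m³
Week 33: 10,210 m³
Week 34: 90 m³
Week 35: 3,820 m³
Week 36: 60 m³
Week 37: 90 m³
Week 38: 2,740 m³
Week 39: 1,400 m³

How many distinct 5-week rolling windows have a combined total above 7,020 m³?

5

Week 30–Week 34: 190 m³ + 3,550 m³ + 3,670 m³ + 10,210 m³ + 90 m³ = 17,710 m³ (over)
Week 31–Week 35: 3,550 m³ + 3,670 m³ + 10,210 m³ + 90 m³ + 3,820 m³ = 21,340 m³ (over)
Week 32–Week 36: 3,670 m³ + 10,210 m³ + 90 m³ + 3,820 m³ + 60 m³ = 17,850 m³ (over)
Week 33–Week 37: 10,210 m³ + 90 m³ + 3,820 m³ + 60 m³ + 90 m³ = 14,270 m³ (over)
Week 34–Week 38: 90 m³ + 3,820 m³ + 60 m³ + 90 m³ + 2,740 m³ = 6,800 m³ (under)
Week 35–Week 39: 3,820 m³ + 60 m³ + 90 m³ + 2,740 m³ + 1,400 m³ = 8,110 m³ (over)
5 windows exceed the threshold.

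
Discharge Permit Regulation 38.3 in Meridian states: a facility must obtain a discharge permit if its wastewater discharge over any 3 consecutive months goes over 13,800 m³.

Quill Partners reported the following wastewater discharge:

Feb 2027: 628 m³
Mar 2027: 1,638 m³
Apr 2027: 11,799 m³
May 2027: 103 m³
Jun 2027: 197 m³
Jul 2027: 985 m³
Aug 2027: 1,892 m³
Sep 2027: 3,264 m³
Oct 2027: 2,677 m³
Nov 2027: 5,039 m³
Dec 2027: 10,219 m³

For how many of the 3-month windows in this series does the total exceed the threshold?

2

Feb 2027–Apr 2027: 628 m³ + 1,638 m³ + 11,799 m³ = 14,065 m³ (over)
Mar 2027–May 2027: 1,638 m³ + 11,799 m³ + 103 m³ = 13,540 m³ (under)
Apr 2027–Jun 2027: 11,799 m³ + 103 m³ + 197 m³ = 12,099 m³ (under)
May 2027–Jul 2027: 103 m³ + 197 m³ + 985 m³ = 1,285 m³ (under)
Jun 2027–Aug 2027: 197 m³ + 985 m³ + 1,892 m³ = 3,074 m³ (under)
Jul 2027–Sep 2027: 985 m³ + 1,892 m³ + 3,264 m³ = 6,141 m³ (under)
Aug 2027–Oct 2027: 1,892 m³ + 3,264 m³ + 2,677 m³ = 7,833 m³ (under)
Sep 2027–Nov 2027: 3,264 m³ + 2,677 m³ + 5,039 m³ = 10,980 m³ (under)
Oct 2027–Dec 2027: 2,677 m³ + 5,039 m³ + 10,219 m³ = 17,935 m³ (over)
2 windows exceed the threshold.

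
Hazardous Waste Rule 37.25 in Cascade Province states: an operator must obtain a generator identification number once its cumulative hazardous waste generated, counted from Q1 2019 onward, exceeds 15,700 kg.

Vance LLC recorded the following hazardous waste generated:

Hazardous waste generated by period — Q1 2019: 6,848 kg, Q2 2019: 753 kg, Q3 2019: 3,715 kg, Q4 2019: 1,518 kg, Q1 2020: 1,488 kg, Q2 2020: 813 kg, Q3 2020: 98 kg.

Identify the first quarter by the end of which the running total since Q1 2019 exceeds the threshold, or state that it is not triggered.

Not triggered

Through Q1 2019: 6,848 kg
Through Q2 2019: 7,601 kg
Through Q3 2019: 11,316 kg
Through Q4 2019: 12,834 kg
Through Q1 2020: 14,322 kg
Through Q2 2020: 15,135 kg
Through Q3 2020: 15,233 kg
Final cumulative total 15,233 kg ≤ 15,700 kg; the threshold is never exceeded.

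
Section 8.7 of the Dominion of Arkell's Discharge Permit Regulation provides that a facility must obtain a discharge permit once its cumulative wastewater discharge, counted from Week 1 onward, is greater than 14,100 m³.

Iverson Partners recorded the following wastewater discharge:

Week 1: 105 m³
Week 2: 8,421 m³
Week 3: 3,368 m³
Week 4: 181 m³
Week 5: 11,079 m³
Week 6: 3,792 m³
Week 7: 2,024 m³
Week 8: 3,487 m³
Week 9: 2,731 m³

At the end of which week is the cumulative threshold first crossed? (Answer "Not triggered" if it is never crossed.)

Week 5

Through Week 1: 105 m³
Through Week 2: 8,526 m³
Through Week 3: 11,894 m³
Through Week 4: 12,075 m³
Through Week 5: 23,154 m³ ← exceeds threshold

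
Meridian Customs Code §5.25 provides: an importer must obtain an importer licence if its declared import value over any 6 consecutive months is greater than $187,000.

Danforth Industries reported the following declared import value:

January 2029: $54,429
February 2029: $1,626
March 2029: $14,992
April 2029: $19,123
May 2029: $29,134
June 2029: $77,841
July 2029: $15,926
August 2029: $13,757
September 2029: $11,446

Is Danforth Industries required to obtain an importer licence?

January 2029–June 2029: $54,429 + $1,626 + $14,992 + $19,123 + $29,134 + $77,841 = $197,145 (over)
February 2029–July 2029: $1,626 + $14,992 + $19,123 + $29,134 + $77,841 + $15,926 = $158,642 (under)
March 2029–August 2029: $14,992 + $19,123 + $29,134 + $77,841 + $15,926 + $13,757 = $170,773 (under)
April 2029–September 2029: $19,123 + $29,134 + $77,841 + $15,926 + $13,757 + $11,446 = $167,227 (under)
At least one window exceeds $187,000.

Yes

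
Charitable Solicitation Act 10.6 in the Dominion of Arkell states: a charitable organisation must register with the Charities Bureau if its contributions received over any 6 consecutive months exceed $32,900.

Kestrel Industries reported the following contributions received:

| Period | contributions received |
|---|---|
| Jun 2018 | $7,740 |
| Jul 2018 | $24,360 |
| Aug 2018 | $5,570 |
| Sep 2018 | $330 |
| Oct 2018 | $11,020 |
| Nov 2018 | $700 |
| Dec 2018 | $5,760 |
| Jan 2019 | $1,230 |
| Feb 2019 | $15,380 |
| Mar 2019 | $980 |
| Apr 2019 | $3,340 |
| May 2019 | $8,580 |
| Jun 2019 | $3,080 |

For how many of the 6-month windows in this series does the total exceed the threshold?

Jun 2018–Nov 2018: $7,740 + $24,360 + $5,570 + $330 + $11,020 + $700 = $49,720 (over)
Jul 2018–Dec 2018: $24,360 + $5,570 + $330 + $11,020 + $700 + $5,760 = $47,740 (over)
Aug 2018–Jan 2019: $5,570 + $330 + $11,020 + $700 + $5,760 + $1,230 = $24,610 (under)
Sep 2018–Feb 2019: $330 + $11,020 + $700 + $5,760 + $1,230 + $15,380 = $34,420 (over)
Oct 2018–Mar 2019: $11,020 + $700 + $5,760 + $1,230 + $15,380 + $980 = $35,070 (over)
Nov 2018–Apr 2019: $700 + $5,760 + $1,230 + $15,380 + $980 + $3,340 = $27,390 (under)
Dec 2018–May 2019: $5,760 + $1,230 + $15,380 + $980 + $3,340 + $8,580 = $35,270 (over)
Jan 2019–Jun 2019: $1,230 + $15,380 + $980 + $3,340 + $8,580 + $3,080 = $32,590 (under)
5 windows exceed the threshold.

5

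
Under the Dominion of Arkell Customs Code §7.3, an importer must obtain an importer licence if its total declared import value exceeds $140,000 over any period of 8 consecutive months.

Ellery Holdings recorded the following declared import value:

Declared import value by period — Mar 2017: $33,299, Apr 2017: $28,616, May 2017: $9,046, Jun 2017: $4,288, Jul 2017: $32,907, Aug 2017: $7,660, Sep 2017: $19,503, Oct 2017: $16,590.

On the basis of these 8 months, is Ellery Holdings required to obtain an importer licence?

Yes

Total declared import value: $33,299 + $28,616 + $9,046 + $4,288 + $32,907 + $7,660 + $19,503 + $16,590 = $151,909.
$151,909 > $140,000, so the threshold is exceeded.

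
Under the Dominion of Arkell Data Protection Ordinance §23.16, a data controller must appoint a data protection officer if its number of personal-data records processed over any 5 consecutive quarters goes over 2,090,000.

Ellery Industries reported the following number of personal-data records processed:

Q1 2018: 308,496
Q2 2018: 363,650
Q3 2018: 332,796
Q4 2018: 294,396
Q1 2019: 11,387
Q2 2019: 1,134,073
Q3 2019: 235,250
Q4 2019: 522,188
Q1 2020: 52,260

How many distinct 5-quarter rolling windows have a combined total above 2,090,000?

Q1 2018–Q1 2019: 308,496 + 363,650 + 332,796 + 294,396 + 11,387 = 1,310,725 (under)
Q2 2018–Q2 2019: 363,650 + 332,796 + 294,396 + 11,387 + 1,134,073 = 2,136,302 (over)
Q3 2018–Q3 2019: 332,796 + 294,396 + 11,387 + 1,134,073 + 235,250 = 2,007,902 (under)
Q4 2018–Q4 2019: 294,396 + 11,387 + 1,134,073 + 235,250 + 522,188 = 2,197,294 (over)
Q1 2019–Q1 2020: 11,387 + 1,134,073 + 235,250 + 522,188 + 52,260 = 1,955,158 (under)
2 windows exceed the threshold.

2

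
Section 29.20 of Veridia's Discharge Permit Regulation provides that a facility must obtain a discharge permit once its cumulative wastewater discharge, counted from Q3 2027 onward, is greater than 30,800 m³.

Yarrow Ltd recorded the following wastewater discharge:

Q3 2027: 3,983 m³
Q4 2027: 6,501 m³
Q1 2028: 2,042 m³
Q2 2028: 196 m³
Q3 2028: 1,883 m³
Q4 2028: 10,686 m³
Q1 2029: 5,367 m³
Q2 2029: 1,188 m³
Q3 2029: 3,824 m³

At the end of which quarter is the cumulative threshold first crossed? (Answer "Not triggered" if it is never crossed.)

Through Q3 2027: 3,983 m³
Through Q4 2027: 10,484 m³
Through Q1 2028: 12,526 m³
Through Q2 2028: 12,722 m³
Through Q3 2028: 14,605 m³
Through Q4 2028: 25,291 m³
Through Q1 2029: 30,658 m³
Through Q2 2029: 31,846 m³ ← exceeds threshold

Q2 2029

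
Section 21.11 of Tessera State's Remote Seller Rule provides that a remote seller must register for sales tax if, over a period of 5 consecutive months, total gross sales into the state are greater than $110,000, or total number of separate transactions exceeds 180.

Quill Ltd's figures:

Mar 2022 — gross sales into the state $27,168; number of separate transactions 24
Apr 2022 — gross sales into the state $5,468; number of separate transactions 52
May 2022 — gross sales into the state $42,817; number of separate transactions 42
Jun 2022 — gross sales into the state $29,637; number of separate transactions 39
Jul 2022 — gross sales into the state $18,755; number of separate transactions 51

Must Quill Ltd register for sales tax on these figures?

Yes

Total gross sales into the state: $27,168 + $5,468 + $42,817 + $29,637 + $18,755 = $123,845 (> $110,000).
Total number of separate transactions: 24 + 52 + 42 + 39 + 51 = 208 (> 180).
The test is 'or': at least one threshold is exceeded.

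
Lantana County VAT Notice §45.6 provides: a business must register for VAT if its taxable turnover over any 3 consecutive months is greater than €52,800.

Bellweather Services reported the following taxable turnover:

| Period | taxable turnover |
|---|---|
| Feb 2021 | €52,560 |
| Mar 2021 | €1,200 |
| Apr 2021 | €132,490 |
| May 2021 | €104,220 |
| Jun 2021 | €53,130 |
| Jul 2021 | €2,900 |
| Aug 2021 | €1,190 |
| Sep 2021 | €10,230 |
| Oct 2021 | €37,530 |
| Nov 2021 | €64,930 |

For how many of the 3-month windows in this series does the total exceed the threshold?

Feb 2021–Apr 2021: €52,560 + €1,200 + €132,490 = €186,250 (over)
Mar 2021–May 2021: €1,200 + €132,490 + €104,220 = €237,910 (over)
Apr 2021–Jun 2021: €132,490 + €104,220 + €53,130 = €289,840 (over)
May 2021–Jul 2021: €104,220 + €53,130 + €2,900 = €160,250 (over)
Jun 2021–Aug 2021: €53,130 + €2,900 + €1,190 = €57,220 (over)
Jul 2021–Sep 2021: €2,900 + €1,190 + €10,230 = €14,320 (under)
Aug 2021–Oct 2021: €1,190 + €10,230 + €37,530 = €48,950 (under)
Sep 2021–Nov 2021: €10,230 + €37,530 + €64,930 = €112,690 (over)
6 windows exceed the threshold.

6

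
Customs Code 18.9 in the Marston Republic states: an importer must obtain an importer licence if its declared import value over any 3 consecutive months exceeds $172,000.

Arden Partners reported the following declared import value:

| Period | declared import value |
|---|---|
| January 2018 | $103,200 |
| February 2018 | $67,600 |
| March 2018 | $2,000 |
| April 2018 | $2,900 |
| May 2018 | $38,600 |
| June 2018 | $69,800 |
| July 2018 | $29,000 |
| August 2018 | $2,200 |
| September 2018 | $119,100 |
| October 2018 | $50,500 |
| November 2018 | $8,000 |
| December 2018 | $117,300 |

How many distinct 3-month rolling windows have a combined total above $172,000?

3

January 2018–March 2018: $103,200 + $67,600 + $2,000 = $172,800 (over)
February 2018–April 2018: $67,600 + $2,000 + $2,900 = $72,500 (under)
March 2018–May 2018: $2,000 + $2,900 + $38,600 = $43,500 (under)
April 2018–June 2018: $2,900 + $38,600 + $69,800 = $111,300 (under)
May 2018–July 2018: $38,600 + $69,800 + $29,000 = $137,400 (under)
June 2018–August 2018: $69,800 + $29,000 + $2,200 = $101,000 (under)
July 2018–September 2018: $29,000 + $2,200 + $119,100 = $150,300 (under)
August 2018–October 2018: $2,200 + $119,100 + $50,500 = $171,800 (under)
September 2018–November 2018: $119,100 + $50,500 + $8,000 = $177,600 (over)
October 2018–December 2018: $50,500 + $8,000 + $117,300 = $175,800 (over)
3 windows exceed the threshold.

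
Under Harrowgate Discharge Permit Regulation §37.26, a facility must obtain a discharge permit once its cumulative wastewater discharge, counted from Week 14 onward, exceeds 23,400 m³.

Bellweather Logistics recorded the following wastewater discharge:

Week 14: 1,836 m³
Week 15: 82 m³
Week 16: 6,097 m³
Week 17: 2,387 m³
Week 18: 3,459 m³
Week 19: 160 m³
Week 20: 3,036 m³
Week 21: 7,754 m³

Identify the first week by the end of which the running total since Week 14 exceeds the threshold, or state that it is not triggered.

Through Week 14: 1,836 m³
Through Week 15: 1,918 m³
Through Week 16: 8,015 m³
Through Week 17: 10,402 m³
Through Week 18: 13,861 m³
Through Week 19: 14,021 m³
Through Week 20: 17,057 m³
Through Week 21: 24,811 m³ ← exceeds threshold

Week 21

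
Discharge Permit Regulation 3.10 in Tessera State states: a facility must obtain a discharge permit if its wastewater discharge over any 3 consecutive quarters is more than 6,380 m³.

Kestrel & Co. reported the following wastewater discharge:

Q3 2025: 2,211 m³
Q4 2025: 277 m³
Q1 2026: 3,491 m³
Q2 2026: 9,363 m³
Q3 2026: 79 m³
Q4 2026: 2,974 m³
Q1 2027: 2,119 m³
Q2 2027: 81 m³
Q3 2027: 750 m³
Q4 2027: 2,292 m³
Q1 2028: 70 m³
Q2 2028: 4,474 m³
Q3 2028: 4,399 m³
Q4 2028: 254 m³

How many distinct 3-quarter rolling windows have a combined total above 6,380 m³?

Q3 2025–Q1 2026: 2,211 m³ + 277 m³ + 3,491 m³ = 5,979 m³ (under)
Q4 2025–Q2 2026: 277 m³ + 3,491 m³ + 9,363 m³ = 13,131 m³ (over)
Q1 2026–Q3 2026: 3,491 m³ + 9,363 m³ + 79 m³ = 12,933 m³ (over)
Q2 2026–Q4 2026: 9,363 m³ + 79 m³ + 2,974 m³ = 12,416 m³ (over)
Q3 2026–Q1 2027: 79 m³ + 2,974 m³ + 2,119 m³ = 5,172 m³ (under)
Q4 2026–Q2 2027: 2,974 m³ + 2,119 m³ + 81 m³ = 5,174 m³ (under)
Q1 2027–Q3 2027: 2,119 m³ + 81 m³ + 750 m³ = 2,950 m³ (under)
Q2 2027–Q4 2027: 81 m³ + 750 m³ + 2,292 m³ = 3,123 m³ (under)
Q3 2027–Q1 2028: 750 m³ + 2,292 m³ + 70 m³ = 3,112 m³ (under)
Q4 2027–Q2 2028: 2,292 m³ + 70 m³ + 4,474 m³ = 6,836 m³ (over)
Q1 2028–Q3 2028: 70 m³ + 4,474 m³ + 4,399 m³ = 8,943 m³ (over)
Q2 2028–Q4 2028: 4,474 m³ + 4,399 m³ + 254 m³ = 9,127 m³ (over)
6 windows exceed the threshold.

6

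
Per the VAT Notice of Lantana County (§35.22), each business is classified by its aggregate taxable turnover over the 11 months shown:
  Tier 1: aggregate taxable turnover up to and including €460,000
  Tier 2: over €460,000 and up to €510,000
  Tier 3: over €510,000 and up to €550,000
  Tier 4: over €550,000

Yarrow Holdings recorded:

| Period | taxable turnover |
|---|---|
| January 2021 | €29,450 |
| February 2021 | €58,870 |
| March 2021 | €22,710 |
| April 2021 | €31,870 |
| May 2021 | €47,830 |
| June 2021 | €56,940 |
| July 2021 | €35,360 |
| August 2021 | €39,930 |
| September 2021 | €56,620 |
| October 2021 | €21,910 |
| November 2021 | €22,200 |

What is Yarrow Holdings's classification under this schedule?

Tier 1

Aggregate taxable turnover: €29,450 + €58,870 + €22,710 + €31,870 + €47,830 + €56,940 + €35,360 + €39,930 + €56,620 + €21,910 + €22,200 = €423,690.
€423,690 ≤ €460,000, so Tier 1 applies.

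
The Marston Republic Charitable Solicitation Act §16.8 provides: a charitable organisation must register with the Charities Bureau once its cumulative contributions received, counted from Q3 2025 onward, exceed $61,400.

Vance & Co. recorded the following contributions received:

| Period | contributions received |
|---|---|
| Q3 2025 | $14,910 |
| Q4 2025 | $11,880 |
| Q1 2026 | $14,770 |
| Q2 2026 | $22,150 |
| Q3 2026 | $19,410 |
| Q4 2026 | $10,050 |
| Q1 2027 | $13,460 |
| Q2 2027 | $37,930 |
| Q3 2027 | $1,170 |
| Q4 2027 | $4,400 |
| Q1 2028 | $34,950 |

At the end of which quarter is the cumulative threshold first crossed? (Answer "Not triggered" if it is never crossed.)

Q2 2026

Through Q3 2025: $14,910
Through Q4 2025: $26,790
Through Q1 2026: $41,560
Through Q2 2026: $63,710 ← exceeds threshold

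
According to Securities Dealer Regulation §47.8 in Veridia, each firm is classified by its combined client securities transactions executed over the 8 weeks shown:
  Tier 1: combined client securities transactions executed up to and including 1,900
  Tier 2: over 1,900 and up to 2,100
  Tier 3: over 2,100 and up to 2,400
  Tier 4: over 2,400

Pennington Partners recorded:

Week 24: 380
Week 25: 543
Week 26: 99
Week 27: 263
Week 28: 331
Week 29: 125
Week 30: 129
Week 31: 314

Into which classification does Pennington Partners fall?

Tier 3

Combined client securities transactions executed: 380 + 543 + 99 + 263 + 331 + 125 + 129 + 314 = 2,184.
2,100 < 2,184 ≤ 2,400, so Tier 3 applies.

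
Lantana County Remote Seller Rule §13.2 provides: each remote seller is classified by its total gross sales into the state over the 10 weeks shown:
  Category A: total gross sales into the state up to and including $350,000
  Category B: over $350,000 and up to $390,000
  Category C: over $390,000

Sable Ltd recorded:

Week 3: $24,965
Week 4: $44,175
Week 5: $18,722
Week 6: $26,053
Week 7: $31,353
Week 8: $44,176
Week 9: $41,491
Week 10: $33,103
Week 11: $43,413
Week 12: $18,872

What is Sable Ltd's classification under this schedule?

Category A

Total gross sales into the state: $24,965 + $44,175 + $18,722 + $26,053 + $31,353 + $44,176 + $41,491 + $33,103 + $43,413 + $18,872 = $326,323.
$326,323 ≤ $350,000, so Category A applies.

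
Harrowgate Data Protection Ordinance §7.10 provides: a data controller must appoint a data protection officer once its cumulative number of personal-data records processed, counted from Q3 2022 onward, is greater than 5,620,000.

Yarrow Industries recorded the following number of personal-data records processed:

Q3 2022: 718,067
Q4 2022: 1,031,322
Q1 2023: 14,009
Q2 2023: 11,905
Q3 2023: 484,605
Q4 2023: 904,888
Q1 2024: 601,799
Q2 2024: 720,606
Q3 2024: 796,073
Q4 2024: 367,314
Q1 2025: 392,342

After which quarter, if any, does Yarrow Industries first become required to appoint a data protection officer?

Q4 2024

Through Q3 2022: 718,067
Through Q4 2022: 1,749,389
Through Q1 2023: 1,763,398
Through Q2 2023: 1,775,303
Through Q3 2023: 2,259,908
Through Q4 2023: 3,164,796
Through Q1 2024: 3,766,595
Through Q2 2024: 4,487,201
Through Q3 2024: 5,283,274
Through Q4 2024: 5,650,588 ← exceeds threshold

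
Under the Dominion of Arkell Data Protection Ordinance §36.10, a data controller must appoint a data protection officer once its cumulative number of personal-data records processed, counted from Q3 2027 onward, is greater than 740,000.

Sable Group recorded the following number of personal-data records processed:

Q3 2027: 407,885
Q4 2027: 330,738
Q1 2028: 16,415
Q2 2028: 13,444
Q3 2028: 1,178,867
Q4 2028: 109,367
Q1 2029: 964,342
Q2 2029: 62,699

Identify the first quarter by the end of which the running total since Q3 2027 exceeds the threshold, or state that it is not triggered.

Through Q3 2027: 407,885
Through Q4 2027: 738,623
Through Q1 2028: 755,038 ← exceeds threshold

Q1 2028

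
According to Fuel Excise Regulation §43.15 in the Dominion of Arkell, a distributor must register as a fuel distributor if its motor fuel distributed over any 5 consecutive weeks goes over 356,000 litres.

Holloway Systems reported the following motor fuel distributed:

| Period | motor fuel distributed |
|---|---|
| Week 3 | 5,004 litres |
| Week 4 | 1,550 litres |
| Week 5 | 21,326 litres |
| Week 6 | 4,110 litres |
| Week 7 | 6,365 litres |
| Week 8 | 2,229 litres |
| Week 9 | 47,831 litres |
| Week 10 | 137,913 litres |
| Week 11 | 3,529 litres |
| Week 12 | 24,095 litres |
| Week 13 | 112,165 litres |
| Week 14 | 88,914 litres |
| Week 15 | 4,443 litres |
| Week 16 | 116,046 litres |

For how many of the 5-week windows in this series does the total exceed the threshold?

1

Week 3–Week 7: 5,004 litres + 1,550 litres + 21,326 litres + 4,110 litres + 6,365 litres = 38,355 litres (under)
Week 4–Week 8: 1,550 litres + 21,326 litres + 4,110 litres + 6,365 litres + 2,229 litres = 35,580 litres (under)
Week 5–Week 9: 21,326 litres + 4,110 litres + 6,365 litres + 2,229 litres + 47,831 litres = 81,861 litres (under)
Week 6–Week 10: 4,110 litres + 6,365 litres + 2,229 litres + 47,831 litres + 137,913 litres = 198,448 litres (under)
Week 7–Week 11: 6,365 litres + 2,229 litres + 47,831 litres + 137,913 litres + 3,529 litres = 197,867 litres (under)
Week 8–Week 12: 2,229 litres + 47,831 litres + 137,913 litres + 3,529 litres + 24,095 litres = 215,597 litres (under)
Week 9–Week 13: 47,831 litres + 137,913 litres + 3,529 litres + 24,095 litres + 112,165 litres = 325,533 litres (under)
Week 10–Week 14: 137,913 litres + 3,529 litres + 24,095 litres + 112,165 litres + 88,914 litres = 366,616 litres (over)
Week 11–Week 15: 3,529 litres + 24,095 litres + 112,165 litres + 88,914 litres + 4,443 litres = 233,146 litres (under)
Week 12–Week 16: 24,095 litres + 112,165 litres + 88,914 litres + 4,443 litres + 116,046 litres = 345,663 litres (under)
1 window exceeds the threshold.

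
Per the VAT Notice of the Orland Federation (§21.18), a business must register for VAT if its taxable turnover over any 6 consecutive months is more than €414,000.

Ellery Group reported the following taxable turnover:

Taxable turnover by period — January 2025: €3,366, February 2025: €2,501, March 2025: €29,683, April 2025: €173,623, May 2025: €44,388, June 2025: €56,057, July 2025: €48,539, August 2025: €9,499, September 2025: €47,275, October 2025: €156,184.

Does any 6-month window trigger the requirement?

No

January 2025–June 2025: €3,366 + €2,501 + €29,683 + €173,623 + €44,388 + €56,057 = €309,618 (under)
February 2025–July 2025: €2,501 + €29,683 + €173,623 + €44,388 + €56,057 + €48,539 = €354,791 (under)
March 2025–August 2025: €29,683 + €173,623 + €44,388 + €56,057 + €48,539 + €9,499 = €361,789 (under)
April 2025–September 2025: €173,623 + €44,388 + €56,057 + €48,539 + €9,499 + €47,275 = €379,381 (under)
May 2025–October 2025: €44,388 + €56,057 + €48,539 + €9,499 + €47,275 + €156,184 = €361,942 (under)
No window exceeds €414,000.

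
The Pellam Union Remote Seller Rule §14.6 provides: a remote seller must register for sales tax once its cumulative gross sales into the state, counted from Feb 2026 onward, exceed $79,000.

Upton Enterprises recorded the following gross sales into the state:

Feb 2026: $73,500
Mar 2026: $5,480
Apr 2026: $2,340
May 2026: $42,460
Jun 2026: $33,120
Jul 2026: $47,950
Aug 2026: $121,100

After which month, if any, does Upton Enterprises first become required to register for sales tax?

Through Feb 2026: $73,500
Through Mar 2026: $78,980
Through Apr 2026: $81,320 ← exceeds threshold

Apr 2026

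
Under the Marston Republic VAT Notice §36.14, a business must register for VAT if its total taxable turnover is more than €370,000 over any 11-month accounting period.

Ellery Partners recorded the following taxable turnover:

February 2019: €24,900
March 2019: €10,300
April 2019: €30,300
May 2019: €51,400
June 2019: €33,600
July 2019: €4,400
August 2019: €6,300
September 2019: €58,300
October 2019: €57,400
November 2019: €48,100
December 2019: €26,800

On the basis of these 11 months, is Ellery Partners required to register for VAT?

Total taxable turnover: €24,900 + €10,300 + €30,300 + €51,400 + €33,600 + €4,400 + €6,300 + €58,300 + €57,400 + €48,100 + €26,800 = €351,800.
€351,800 ≤ €370,000, so the threshold is not exceeded.

No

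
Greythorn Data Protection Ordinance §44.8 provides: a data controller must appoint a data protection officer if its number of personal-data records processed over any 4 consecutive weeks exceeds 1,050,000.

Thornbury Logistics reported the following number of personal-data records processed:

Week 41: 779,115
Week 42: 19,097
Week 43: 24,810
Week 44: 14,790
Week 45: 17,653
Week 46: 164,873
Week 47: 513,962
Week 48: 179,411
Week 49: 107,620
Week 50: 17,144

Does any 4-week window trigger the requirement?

No

Week 41–Week 44: 779,115 + 19,097 + 24,810 + 14,790 = 837,812 (under)
Week 42–Week 45: 19,097 + 24,810 + 14,790 + 17,653 = 76,350 (under)
Week 43–Week 46: 24,810 + 14,790 + 17,653 + 164,873 = 222,126 (under)
Week 44–Week 47: 14,790 + 17,653 + 164,873 + 513,962 = 711,278 (under)
Week 45–Week 48: 17,653 + 164,873 + 513,962 + 179,411 = 875,899 (under)
Week 46–Week 49: 164,873 + 513,962 + 179,411 + 107,620 = 965,866 (under)
Week 47–Week 50: 513,962 + 179,411 + 107,620 + 17,144 = 818,137 (under)
No window exceeds 1,050,000.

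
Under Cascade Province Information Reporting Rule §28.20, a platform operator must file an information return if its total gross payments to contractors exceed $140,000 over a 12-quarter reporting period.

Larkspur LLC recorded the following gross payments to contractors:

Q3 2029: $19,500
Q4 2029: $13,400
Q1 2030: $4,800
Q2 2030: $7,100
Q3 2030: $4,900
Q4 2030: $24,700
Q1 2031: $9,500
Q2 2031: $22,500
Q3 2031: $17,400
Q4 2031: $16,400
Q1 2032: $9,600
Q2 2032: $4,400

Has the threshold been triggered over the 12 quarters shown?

Total gross payments to contractors: $19,500 + $13,400 + $4,800 + $7,100 + $4,900 + $24,700 + $9,500 + $22,500 + $17,400 + $16,400 + $9,600 + $4,400 = $154,200.
$154,200 > $140,000, so the threshold is exceeded.

Yes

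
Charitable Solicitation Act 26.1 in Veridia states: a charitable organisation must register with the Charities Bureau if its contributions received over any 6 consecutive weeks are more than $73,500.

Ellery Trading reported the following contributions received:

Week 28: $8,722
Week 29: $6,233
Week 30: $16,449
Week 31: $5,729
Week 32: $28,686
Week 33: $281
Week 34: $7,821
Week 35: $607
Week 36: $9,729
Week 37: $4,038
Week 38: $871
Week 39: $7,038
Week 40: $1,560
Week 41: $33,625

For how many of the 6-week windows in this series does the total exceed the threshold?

Week 28–Week 33: $8,722 + $6,233 + $16,449 + $5,729 + $28,686 + $281 = $66,100 (under)
Week 29–Week 34: $6,233 + $16,449 + $5,729 + $28,686 + $281 + $7,821 = $65,199 (under)
Week 30–Week 35: $16,449 + $5,729 + $28,686 + $281 + $7,821 + $607 = $59,573 (under)
Week 31–Week 36: $5,729 + $28,686 + $281 + $7,821 + $607 + $9,729 = $52,853 (under)
Week 32–Week 37: $28,686 + $281 + $7,821 + $607 + $9,729 + $4,038 = $51,162 (under)
Week 33–Week 38: $281 + $7,821 + $607 + $9,729 + $4,038 + $871 = $23,347 (under)
Week 34–Week 39: $7,821 + $607 + $9,729 + $4,038 + $871 + $7,038 = $30,104 (under)
Week 35–Week 40: $607 + $9,729 + $4,038 + $871 + $7,038 + $1,560 = $23,843 (under)
Week 36–Week 41: $9,729 + $4,038 + $871 + $7,038 + $1,560 + $33,625 = $56,861 (under)
0 windows exceed the threshold.

0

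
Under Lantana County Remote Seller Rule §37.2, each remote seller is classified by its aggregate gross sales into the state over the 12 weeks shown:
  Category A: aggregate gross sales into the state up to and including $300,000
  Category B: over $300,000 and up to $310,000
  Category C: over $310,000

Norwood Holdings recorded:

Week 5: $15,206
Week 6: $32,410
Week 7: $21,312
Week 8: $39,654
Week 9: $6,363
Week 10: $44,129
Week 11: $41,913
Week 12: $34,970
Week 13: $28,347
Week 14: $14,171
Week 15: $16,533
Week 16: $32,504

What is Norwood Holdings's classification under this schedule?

Aggregate gross sales into the state: $15,206 + $32,410 + $21,312 + $39,654 + $6,363 + $44,129 + $41,913 + $34,970 + $28,347 + $14,171 + $16,533 + $32,504 = $327,512.
$327,512 > $310,000, so Category C applies.

Category C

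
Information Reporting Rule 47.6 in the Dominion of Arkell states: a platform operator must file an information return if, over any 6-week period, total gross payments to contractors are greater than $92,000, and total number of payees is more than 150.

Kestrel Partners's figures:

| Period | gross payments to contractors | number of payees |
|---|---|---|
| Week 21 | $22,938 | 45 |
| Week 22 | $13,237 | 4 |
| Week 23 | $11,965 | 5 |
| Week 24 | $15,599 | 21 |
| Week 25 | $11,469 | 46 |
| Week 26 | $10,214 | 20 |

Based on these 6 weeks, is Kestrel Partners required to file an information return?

Total gross payments to contractors: $22,938 + $13,237 + $11,965 + $15,599 + $11,469 + $10,214 = $85,422 (≤ $92,000).
Total number of payees: 45 + 4 + 5 + 21 + 46 + 20 = 141 (≤ 150).
The test is 'and': the rule requires both, and at least one is not exceeded.

No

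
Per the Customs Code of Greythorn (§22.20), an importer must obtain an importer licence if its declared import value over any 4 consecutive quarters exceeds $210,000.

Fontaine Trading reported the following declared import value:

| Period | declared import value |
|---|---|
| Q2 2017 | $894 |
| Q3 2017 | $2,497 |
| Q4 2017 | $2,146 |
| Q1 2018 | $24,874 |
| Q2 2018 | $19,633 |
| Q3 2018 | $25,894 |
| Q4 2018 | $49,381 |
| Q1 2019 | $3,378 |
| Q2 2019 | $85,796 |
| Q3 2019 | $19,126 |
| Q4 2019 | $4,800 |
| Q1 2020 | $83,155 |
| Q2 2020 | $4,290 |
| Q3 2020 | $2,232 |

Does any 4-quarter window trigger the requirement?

No

Q2 2017–Q1 2018: $894 + $2,497 + $2,146 + $24,874 = $30,411 (under)
Q3 2017–Q2 2018: $2,497 + $2,146 + $24,874 + $19,633 = $49,150 (under)
Q4 2017–Q3 2018: $2,146 + $24,874 + $19,633 + $25,894 = $72,547 (under)
Q1 2018–Q4 2018: $24,874 + $19,633 + $25,894 + $49,381 = $119,782 (under)
Q2 2018–Q1 2019: $19,633 + $25,894 + $49,381 + $3,378 = $98,286 (under)
Q3 2018–Q2 2019: $25,894 + $49,381 + $3,378 + $85,796 = $164,449 (under)
Q4 2018–Q3 2019: $49,381 + $3,378 + $85,796 + $19,126 = $157,681 (under)
Q1 2019–Q4 2019: $3,378 + $85,796 + $19,126 + $4,800 = $113,100 (under)
Q2 2019–Q1 2020: $85,796 + $19,126 + $4,800 + $83,155 = $192,877 (under)
Q3 2019–Q2 2020: $19,126 + $4,800 + $83,155 + $4,290 = $111,371 (under)
Q4 2019–Q3 2020: $4,800 + $83,155 + $4,290 + $2,232 = $94,477 (under)
No window exceeds $210,000.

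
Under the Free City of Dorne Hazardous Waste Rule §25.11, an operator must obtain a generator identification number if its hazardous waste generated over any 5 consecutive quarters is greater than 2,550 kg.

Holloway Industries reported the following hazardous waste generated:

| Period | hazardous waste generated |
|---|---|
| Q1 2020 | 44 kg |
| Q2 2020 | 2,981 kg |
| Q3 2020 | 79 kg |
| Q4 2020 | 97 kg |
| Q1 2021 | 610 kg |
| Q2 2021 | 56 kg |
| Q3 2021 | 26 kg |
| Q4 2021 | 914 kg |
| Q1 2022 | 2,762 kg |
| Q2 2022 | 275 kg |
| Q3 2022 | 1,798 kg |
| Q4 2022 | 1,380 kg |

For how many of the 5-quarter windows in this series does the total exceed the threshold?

Q1 2020–Q1 2021: 44 kg + 2,981 kg + 79 kg + 97 kg + 610 kg = 3,811 kg (over)
Q2 2020–Q2 2021: 2,981 kg + 79 kg + 97 kg + 610 kg + 56 kg = 3,823 kg (over)
Q3 2020–Q3 2021: 79 kg + 97 kg + 610 kg + 56 kg + 26 kg = 868 kg (under)
Q4 2020–Q4 2021: 97 kg + 610 kg + 56 kg + 26 kg + 914 kg = 1,703 kg (under)
Q1 2021–Q1 2022: 610 kg + 56 kg + 26 kg + 914 kg + 2,762 kg = 4,368 kg (over)
Q2 2021–Q2 2022: 56 kg + 26 kg + 914 kg + 2,762 kg + 275 kg = 4,033 kg (over)
Q3 2021–Q3 2022: 26 kg + 914 kg + 2,762 kg + 275 kg + 1,798 kg = 5,775 kg (over)
Q4 2021–Q4 2022: 914 kg + 2,762 kg + 275 kg + 1,798 kg + 1,380 kg = 7,129 kg (over)
6 windows exceed the threshold.

6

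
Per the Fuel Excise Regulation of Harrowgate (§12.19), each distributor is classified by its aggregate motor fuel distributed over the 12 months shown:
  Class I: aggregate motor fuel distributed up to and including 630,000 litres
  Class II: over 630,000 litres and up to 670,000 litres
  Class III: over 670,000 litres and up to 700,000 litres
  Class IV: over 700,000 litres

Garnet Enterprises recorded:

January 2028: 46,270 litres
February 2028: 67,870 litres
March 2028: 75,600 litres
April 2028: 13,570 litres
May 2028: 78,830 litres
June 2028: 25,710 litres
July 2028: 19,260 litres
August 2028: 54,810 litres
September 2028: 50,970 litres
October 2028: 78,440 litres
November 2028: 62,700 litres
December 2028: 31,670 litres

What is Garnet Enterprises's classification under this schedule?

Class I

Aggregate motor fuel distributed: 46,270 litres + 67,870 litres + 75,600 litres + 13,570 litres + 78,830 litres + 25,710 litres + 19,260 litres + 54,810 litres + 50,970 litres + 78,440 litres + 62,700 litres + 31,670 litres = 605,700 litres.
605,700 litres ≤ 630,000 litres, so Class I applies.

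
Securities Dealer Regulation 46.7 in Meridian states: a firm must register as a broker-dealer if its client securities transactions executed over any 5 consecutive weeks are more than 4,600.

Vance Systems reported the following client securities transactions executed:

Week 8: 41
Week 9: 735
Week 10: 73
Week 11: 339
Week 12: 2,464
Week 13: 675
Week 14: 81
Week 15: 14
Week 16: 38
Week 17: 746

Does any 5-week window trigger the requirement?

Week 8–Week 12: 41 + 735 + 73 + 339 + 2,464 = 3,652 (under)
Week 9–Week 13: 735 + 73 + 339 + 2,464 + 675 = 4,286 (under)
Week 10–Week 14: 73 + 339 + 2,464 + 675 + 81 = 3,632 (under)
Week 11–Week 15: 339 + 2,464 + 675 + 81 + 14 = 3,573 (under)
Week 12–Week 16: 2,464 + 675 + 81 + 14 + 38 = 3,272 (under)
Week 13–Week 17: 675 + 81 + 14 + 38 + 746 = 1,554 (under)
No window exceeds 4,600.

No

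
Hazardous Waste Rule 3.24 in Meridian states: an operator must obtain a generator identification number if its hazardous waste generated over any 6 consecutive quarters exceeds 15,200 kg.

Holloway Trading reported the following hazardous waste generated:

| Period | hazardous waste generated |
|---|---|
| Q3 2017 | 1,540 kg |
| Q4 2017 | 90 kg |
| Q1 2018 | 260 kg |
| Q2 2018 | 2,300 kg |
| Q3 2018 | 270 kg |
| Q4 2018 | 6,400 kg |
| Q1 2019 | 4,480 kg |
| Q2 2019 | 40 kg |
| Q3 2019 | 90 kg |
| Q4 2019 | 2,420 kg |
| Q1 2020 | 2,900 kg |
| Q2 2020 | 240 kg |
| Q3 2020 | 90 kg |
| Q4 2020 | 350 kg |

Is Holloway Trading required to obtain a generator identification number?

Yes

Q3 2017–Q4 2018: 1,540 kg + 90 kg + 260 kg + 2,300 kg + 270 kg + 6,400 kg = 10,860 kg (under)
Q4 2017–Q1 2019: 90 kg + 260 kg + 2,300 kg + 270 kg + 6,400 kg + 4,480 kg = 13,800 kg (under)
Q1 2018–Q2 2019: 260 kg + 2,300 kg + 270 kg + 6,400 kg + 4,480 kg + 40 kg = 13,750 kg (under)
Q2 2018–Q3 2019: 2,300 kg + 270 kg + 6,400 kg + 4,480 kg + 40 kg + 90 kg = 13,580 kg (under)
Q3 2018–Q4 2019: 270 kg + 6,400 kg + 4,480 kg + 40 kg + 90 kg + 2,420 kg = 13,700 kg (under)
Q4 2018–Q1 2020: 6,400 kg + 4,480 kg + 40 kg + 90 kg + 2,420 kg + 2,900 kg = 16,330 kg (over)
Q1 2019–Q2 2020: 4,480 kg + 40 kg + 90 kg + 2,420 kg + 2,900 kg + 240 kg = 10,170 kg (under)
Q2 2019–Q3 2020: 40 kg + 90 kg + 2,420 kg + 2,900 kg + 240 kg + 90 kg = 5,780 kg (under)
Q3 2019–Q4 2020: 90 kg + 2,420 kg + 2,900 kg + 240 kg + 90 kg + 350 kg = 6,090 kg (under)
At least one window exceeds 15,200 kg.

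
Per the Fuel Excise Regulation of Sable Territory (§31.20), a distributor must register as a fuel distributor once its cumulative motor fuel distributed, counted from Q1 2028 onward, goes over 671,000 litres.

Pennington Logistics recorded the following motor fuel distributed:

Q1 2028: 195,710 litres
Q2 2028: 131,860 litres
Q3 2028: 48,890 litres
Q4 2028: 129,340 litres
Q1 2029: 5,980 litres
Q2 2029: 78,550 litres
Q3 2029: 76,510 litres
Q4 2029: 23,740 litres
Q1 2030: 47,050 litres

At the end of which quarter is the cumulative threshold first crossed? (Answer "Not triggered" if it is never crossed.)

Through Q1 2028: 195,710 litres
Through Q2 2028: 327,570 litres
Through Q3 2028: 376,460 litres
Through Q4 2028: 505,800 litres
Through Q1 2029: 511,780 litres
Through Q2 2029: 590,330 litres
Through Q3 2029: 666,840 litres
Through Q4 2029: 690,580 litres ← exceeds threshold

Q4 2029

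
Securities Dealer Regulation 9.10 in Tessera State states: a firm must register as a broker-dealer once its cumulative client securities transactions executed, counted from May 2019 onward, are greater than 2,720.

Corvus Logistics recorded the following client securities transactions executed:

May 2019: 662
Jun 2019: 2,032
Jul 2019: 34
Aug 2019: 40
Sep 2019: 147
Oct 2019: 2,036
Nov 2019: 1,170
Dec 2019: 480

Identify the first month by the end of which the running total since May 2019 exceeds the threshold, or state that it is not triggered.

Jul 2019

Through May 2019: 662
Through Jun 2019: 2,694
Through Jul 2019: 2,728 ← exceeds threshold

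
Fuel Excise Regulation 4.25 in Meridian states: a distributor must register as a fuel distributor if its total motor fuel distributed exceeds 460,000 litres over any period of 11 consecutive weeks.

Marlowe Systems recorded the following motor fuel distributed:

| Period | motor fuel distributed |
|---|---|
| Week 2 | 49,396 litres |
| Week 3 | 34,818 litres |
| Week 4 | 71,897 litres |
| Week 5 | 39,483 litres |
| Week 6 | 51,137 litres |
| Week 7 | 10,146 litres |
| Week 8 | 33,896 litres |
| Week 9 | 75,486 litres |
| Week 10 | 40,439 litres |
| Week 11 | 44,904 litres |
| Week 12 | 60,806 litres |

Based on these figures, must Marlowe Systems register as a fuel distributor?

Yes

Total motor fuel distributed: 49,396 litres + 34,818 litres + 71,897 litres + 39,483 litres + 51,137 litres + 10,146 litres + 33,896 litres + 75,486 litres + 40,439 litres + 44,904 litres + 60,806 litres = 512,408 litres.
512,408 litres > 460,000 litres, so the threshold is exceeded.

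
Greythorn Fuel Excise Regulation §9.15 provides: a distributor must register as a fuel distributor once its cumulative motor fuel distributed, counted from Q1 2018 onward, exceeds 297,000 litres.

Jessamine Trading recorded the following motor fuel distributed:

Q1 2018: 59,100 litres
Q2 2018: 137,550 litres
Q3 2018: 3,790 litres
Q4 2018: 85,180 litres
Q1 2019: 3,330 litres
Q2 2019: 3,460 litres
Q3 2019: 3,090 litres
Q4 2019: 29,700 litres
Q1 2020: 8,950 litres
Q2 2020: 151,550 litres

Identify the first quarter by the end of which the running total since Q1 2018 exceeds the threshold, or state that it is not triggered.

Through Q1 2018: 59,100 litres
Through Q2 2018: 196,650 litres
Through Q3 2018: 200,440 litres
Through Q4 2018: 285,620 litres
Through Q1 2019: 288,950 litres
Through Q2 2019: 292,410 litres
Through Q3 2019: 295,500 litres
Through Q4 2019: 325,200 litres ← exceeds threshold

Q4 2019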